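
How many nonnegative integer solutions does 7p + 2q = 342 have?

25

gcd(7, 2) = 1  (7 = 3·2 + 1, 2 = 2·1).
Back-substituting, 7·(1) + 2·(-3) = 1.
Scale by 342: one solution is (342, -1026). Reduce p mod 2: (0, 171).
General: p = 0 + 2t, q = 171 - 7t.
p ≥ 0 ⇒ t ≥ 0; q ≥ 0 ⇒ t ≤ 24. So t ∈ [0, 24]: 25 solutions.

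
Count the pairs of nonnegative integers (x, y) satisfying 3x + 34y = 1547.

gcd(34, 3) = 1.
By Bézout, 3·(-11) + 34·(1) = 1.
One solution: (17, 44).
General: x = 17 + 34t, y = 44 - 3t.
x ≥ 0 ⇒ t ≥ 0; y ≥ 0 ⇒ t ≤ 14. So t ∈ [0, 14]: 15 solutions.

15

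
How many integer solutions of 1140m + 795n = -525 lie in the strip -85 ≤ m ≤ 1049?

21

gcd(1140, 795) = 15  (1140 = 1·795 + 345, 795 = 2·345 + 105, 345 = 3·105 + 30, 105 = 3·30 + 15, 30 = 2·15).
Back-substituting, 1140·(-23) + 795·(33) = 15.
Scale by -35: particular solution (805, -1155); reduce m mod 53: (10, -15).
General solution: m = 10 + 53t, n = -15 - 76t for integer t.
-85 ≤ 10 + 53t ≤ 1049 gives t ∈ [-1, 19], which is 21 values.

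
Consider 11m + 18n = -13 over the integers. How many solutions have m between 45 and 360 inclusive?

17

gcd(18, 11) = 1.
By Bézout, 11·(5) + 18·(-3) = 1.
Particular solution: (7, -5).
General solution: m = 7 + 18t, n = -5 - 11t for integer t.
45 ≤ 7 + 18t ≤ 360 gives t ∈ [3, 19], which is 17 values.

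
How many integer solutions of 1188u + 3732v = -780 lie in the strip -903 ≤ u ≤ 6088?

gcd(3732, 1188) = 12.
By Bézout, 1188×(22) + 3732×(-7) = 12.
Particular solution: (125, -40).
General solution: u = 125 + 311t, v = -40 - 99t for integer t.
-903 ≤ 125 + 311t ≤ 6088 gives t ∈ [-3, 19], which is 23 values.

23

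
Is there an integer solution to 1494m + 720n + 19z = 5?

yes

gcd(1494, 720) = 18.
gcd(18, 19) = 1.
1 divides 5, so integer solutions exist.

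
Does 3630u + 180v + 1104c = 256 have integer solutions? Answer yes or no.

no

gcd(3630, 180) = 30  (3630 = 20×180 + 30, 180 = 6×30).
gcd(30, 1104) = 6.
6 does not divide 256 (remainder 4), so no integer solutions.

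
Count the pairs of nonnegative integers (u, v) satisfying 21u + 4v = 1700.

21

gcd(21, 4) = 1  (21 = 5×4 + 1, 4 = 4×1).
Back-substituting, 21×(1) + 4×(-5) = 1.
Scale by 1700: one solution is (1700, -8500). Reduce u mod 4: (0, 425).
General: u = 0 + 4t, v = 425 - 21t.
u ≥ 0 ⇒ t ≥ 0; v ≥ 0 ⇒ t ≤ 20. So t ∈ [0, 20]: 21 solutions.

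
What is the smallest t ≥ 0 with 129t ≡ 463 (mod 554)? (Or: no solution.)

549

gcd(554, 129):
  554 = 4·129 + 38
  129 = 3·38 + 15
  38 = 2·15 + 8
  15 = 1·8 + 7
  8 = 1·7 + 1
  7 = 7·1
so gcd(554, 129) = 1.
1 divides 463, so solutions exist.
Back-substitute for Bézout coefficients:
  1 = 8 - 1·7
  ... = 129·(-73) + 554·(17)
So 129·(-73) ≡ 1 (mod 554); multiply by 463: t ≡ -33799 (mod 554).
Smallest nonnegative: t = -33799 mod 554 = 549.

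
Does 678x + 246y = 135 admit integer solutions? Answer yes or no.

no

gcd(678, 246) = 6  (678 = 2*246 + 186, 246 = 1*186 + 60, 186 = 3*60 + 6, 60 = 10*6).
6 does not divide 135 (remainder 3), so no integer solutions.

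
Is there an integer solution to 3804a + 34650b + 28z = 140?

gcd(34650, 3804):
  34650 = 9×3804 + 414
  3804 = 9×414 + 78
  414 = 5×78 + 24
  78 = 3×24 + 6
  24 = 4×6
so gcd(34650, 3804) = 6.
gcd(6, 28) = 2.
2 divides 140, so integer solutions exist.

yes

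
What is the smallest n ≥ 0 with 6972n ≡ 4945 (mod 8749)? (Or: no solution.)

gcd(8749, 6972):
  8749 = 1·6972 + 1777
  6972 = 3·1777 + 1641
  1777 = 1·1641 + 136
  1641 = 12·136 + 9
  136 = 15·9 + 1
  9 = 9·1
so gcd(8749, 6972) = 1.
1 divides 4945, so solutions exist.
Back-substitute for Bézout coefficients:
  1 = 136 - 15·9
  ... = 6972·(-965) + 8749·(769)
So 6972·(-965) ≡ 1 (mod 8749); multiply by 4945: n ≡ -4771925 (mod 8749).
Smallest nonnegative: n = -4771925 mod 8749 = 5029.

5029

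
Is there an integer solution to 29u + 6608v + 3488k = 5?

yes

gcd(6608, 29) = 1.
gcd(1, 3488) = 1.
1 divides 5, so integer solutions exist.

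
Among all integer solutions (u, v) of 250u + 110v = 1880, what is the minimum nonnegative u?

gcd(250, 110) = 10  (250 = 2×110 + 30, 110 = 3×30 + 20, 30 = 1×20 + 10, 20 = 2×10).
10 divides 1880, so solutions exist.
Back-substituting, 250×(4) + 110×(-9) = 10.
Scale by 1880/10 = 188: (u₀, v₀) = (752, -1692).
General solution: u = 752 + 11t, v = -1692 - 25t for integer t.
u ≥ 0: smallest is 752 mod 11 = 4 (at t = -68), with v = 8.

4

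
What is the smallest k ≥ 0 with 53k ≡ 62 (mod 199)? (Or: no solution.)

65

gcd(199, 53):
  199 = 3·53 + 40
  53 = 1·40 + 13
  40 = 3·13 + 1
  13 = 13·1
so gcd(199, 53) = 1.
1 divides 62, so solutions exist.
Back-substitute for Bézout coefficients:
  1 = 40 - 3·13
  ... = 53·(-15) + 199·(4)
So 53·(-15) ≡ 1 (mod 199); multiply by 62: k ≡ -930 (mod 199).
Smallest nonnegative: k = -930 mod 199 = 65.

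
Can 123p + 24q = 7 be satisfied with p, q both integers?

gcd(123, 24) = 3.
3 does not divide 7 (remainder 1), so no integer solutions.

no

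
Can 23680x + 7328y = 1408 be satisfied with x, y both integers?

yes

gcd(23680, 7328) = 32.
32 divides 1408, so integer solutions exist.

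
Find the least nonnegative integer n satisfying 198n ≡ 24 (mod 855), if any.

no solution

gcd(855, 198):
  855 = 4×198 + 63
  198 = 3×63 + 9
  63 = 7×9
so gcd(855, 198) = 9.
9 does not divide 24, so the congruence has no solution.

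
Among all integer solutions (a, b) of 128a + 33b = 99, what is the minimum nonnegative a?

gcd(128, 33) = 1  (128 = 3·33 + 29, 33 = 1·29 + 4, 29 = 7·4 + 1, 4 = 4·1).
1 divides 99, so solutions exist.
Back-substituting, 128·(8) + 33·(-31) = 1.
Scale by 99/1 = 99: (a₀, b₀) = (792, -3069).
General solution: a = 792 + 33t, b = -3069 - 128t for integer t.
a ≥ 0: smallest is 792 mod 33 = 0 (at t = -24), with b = 3.

0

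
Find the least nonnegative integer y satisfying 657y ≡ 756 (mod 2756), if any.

1096

gcd(2756, 657) = 1.
1 divides 756, so solutions exist.
By Bézout, 657·(-323) + 2756·(77) = 1.
So 657·(-323) ≡ 1 (mod 2756); multiply by 756: y ≡ -244188 (mod 2756).
Smallest nonnegative: y = -244188 mod 2756 = 1096.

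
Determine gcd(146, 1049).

gcd(1049, 146) = 1  (1049 = 7*146 + 27, 146 = 5*27 + 11, 27 = 2*11 + 5, 11 = 2*5 + 1, 5 = 5*1).

1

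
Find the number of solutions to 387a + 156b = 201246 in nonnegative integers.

10

gcd(387, 156):
  387 = 2×156 + 75
  156 = 2×75 + 6
  75 = 12×6 + 3
  6 = 2×3
so gcd(387, 156) = 3.
Back-substitute for Bézout coefficients:
  3 = 75 - 12×6
  ... = 387×(25) + 156×(-62)
Scale by 67082: one solution is (1677050, -4159084). Reduce a mod 52: (50, 1166).
General: a = 50 + 52t, b = 1166 - 129t.
a ≥ 0 ⇒ t ≥ 0; b ≥ 0 ⇒ t ≤ 9. So t ∈ [0, 9]: 10 solutions.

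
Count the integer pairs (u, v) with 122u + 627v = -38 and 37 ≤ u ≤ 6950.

gcd(627, 122):
  627 = 5×122 + 17
  122 = 7×17 + 3
  17 = 5×3 + 2
  3 = 1×2 + 1
  2 = 2×1
so gcd(627, 122) = 1.
Back-substitute for Bézout coefficients:
  1 = 3 - 1×2
  ... = 122×(221) + 627×(-43)
Scale by -38: particular solution (-8398, 1634); reduce u mod 627: (380, -74).
General solution: u = 380 + 627t, v = -74 - 122t for integer t.
37 ≤ 380 + 627t ≤ 6950 gives t ∈ [0, 10], which is 11 values.

11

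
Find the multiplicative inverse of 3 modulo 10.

gcd(10, 3):
  10 = 3×3 + 1
  3 = 3×1
so gcd(10, 3) = 1.
Back-substitute for Bézout coefficients:
  1 = 10 - 3×3
  ... = 3×(-3) + 10×(1)
So 3×-3 ≡ 1 (mod 10), and -3 mod 10 = 7.

7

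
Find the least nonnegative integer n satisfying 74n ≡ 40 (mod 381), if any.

gcd(381, 74) = 1  (381 = 5×74 + 11, 74 = 6×11 + 8, 11 = 1×8 + 3, 8 = 2×3 + 2, 3 = 1×2 + 1, 2 = 2×1).
1 divides 40, so solutions exist.
Back-substituting, 74×(-139) + 381×(27) = 1.
So 74×(-139) ≡ 1 (mod 381); multiply by 40: n ≡ -5560 (mod 381).
Smallest nonnegative: n = -5560 mod 381 = 155.

155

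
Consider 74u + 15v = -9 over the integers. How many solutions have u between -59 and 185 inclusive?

16

gcd(74, 15) = 1  (74 = 4·15 + 14, 15 = 1·14 + 1, 14 = 14·1).
Back-substituting, 74·(-1) + 15·(5) = 1.
Scale by -9: particular solution (9, -45); reduce u mod 15: (9, -45).
General solution: u = 9 + 15t, v = -45 - 74t for integer t.
-59 ≤ 9 + 15t ≤ 185 gives t ∈ [-4, 11], which is 16 values.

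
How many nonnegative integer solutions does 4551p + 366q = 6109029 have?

gcd(4551, 366) = 3.
By Bézout, 4551·(-23) + 366·(286) = 3.
One solution: (33, 16281).
General: p = 33 + 122t, q = 16281 - 1517t.
p ≥ 0 ⇒ t ≥ 0; q ≥ 0 ⇒ t ≤ 10. So t ∈ [0, 10]: 11 solutions.

11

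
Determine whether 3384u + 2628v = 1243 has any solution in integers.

no

gcd(3384, 2628) = 36  (3384 = 1·2628 + 756, 2628 = 3·756 + 360, 756 = 2·360 + 36, 360 = 10·36).
36 does not divide 1243 (remainder 19), so no integer solutions.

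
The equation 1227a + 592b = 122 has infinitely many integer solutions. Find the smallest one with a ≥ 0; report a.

gcd(1227, 592) = 1  (1227 = 2·592 + 43, 592 = 13·43 + 33, 43 = 1·33 + 10, 33 = 3·10 + 3, 10 = 3·3 + 1, 3 = 3·1).
1 divides 122, so solutions exist.
Back-substituting, 1227·(179) + 592·(-371) = 1.
Scale by 122/1 = 122: (a₀, b₀) = (21838, -45262).
General solution: a = 21838 + 592t, b = -45262 - 1227t for integer t.
a ≥ 0: smallest is 21838 mod 592 = 526 (at t = -36), with b = -1090.

526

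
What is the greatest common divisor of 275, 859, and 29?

1

gcd(859, 275) = 1  (859 = 3·275 + 34, 275 = 8·34 + 3, 34 = 11·3 + 1, 3 = 3·1).
gcd(1, 29) = 1.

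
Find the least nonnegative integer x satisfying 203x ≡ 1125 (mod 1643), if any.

gcd(1643, 203) = 1  (1643 = 8×203 + 19, 203 = 10×19 + 13, 19 = 1×13 + 6, 13 = 2×6 + 1, 6 = 6×1).
1 divides 1125, so solutions exist.
Back-substituting, 203×(259) + 1643×(-32) = 1.
So 203×(259) ≡ 1 (mod 1643); multiply by 1125: x ≡ 291375 (mod 1643).
Smallest nonnegative: x = 291375 mod 1643 = 564.

564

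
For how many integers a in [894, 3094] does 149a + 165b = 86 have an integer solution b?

13

gcd(165, 149) = 1  (165 = 1×149 + 16, 149 = 9×16 + 5, 16 = 3×5 + 1, 5 = 5×1).
Back-substituting, 149×(-31) + 165×(28) = 1.
Scale by 86: particular solution (-2666, 2408); reduce a mod 165: (139, -125).
General solution: a = 139 + 165t, b = -125 - 149t for integer t.
894 ≤ 139 + 165t ≤ 3094 gives t ∈ [5, 17], which is 13 values.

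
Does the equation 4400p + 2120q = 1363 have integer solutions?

gcd(4400, 2120) = 40  (4400 = 2·2120 + 160, 2120 = 13·160 + 40, 160 = 4·40).
40 does not divide 1363 (remainder 3), so no integer solutions.

no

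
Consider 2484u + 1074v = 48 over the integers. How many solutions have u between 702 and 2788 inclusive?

11

gcd(2484, 1074) = 6.
By Bézout, 2484·(16) + 1074·(-37) = 6.
Particular solution: (128, -296).
General solution: u = 128 + 179t, v = -296 - 414t for integer t.
702 ≤ 128 + 179t ≤ 2788 gives t ∈ [4, 14], which is 11 values.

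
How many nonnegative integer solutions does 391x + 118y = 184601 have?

4

gcd(391, 118) = 1.
By Bézout, 391·(-51) + 118·(169) = 1.
One solution: (97, 1243).
General: x = 97 + 118t, y = 1243 - 391t.
x ≥ 0 ⇒ t ≥ 0; y ≥ 0 ⇒ t ≤ 3. So t ∈ [0, 3]: 4 solutions.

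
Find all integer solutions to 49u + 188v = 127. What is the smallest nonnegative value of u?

87

gcd(188, 49):
  188 = 3*49 + 41
  49 = 1*41 + 8
  41 = 5*8 + 1
  8 = 8*1
so gcd(188, 49) = 1.
1 divides 127, so solutions exist.
Back-substitute for Bézout coefficients:
  1 = 41 - 5*8
  ... = 49*(-23) + 188*(6)
Scale by 127/1 = 127: (u₀, v₀) = (-2921, 762).
General solution: u = -2921 + 188t, v = 762 - 49t for integer t.
u ≥ 0: smallest is -2921 mod 188 = 87 (at t = 16), with v = -22.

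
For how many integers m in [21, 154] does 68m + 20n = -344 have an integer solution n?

gcd(68, 20):
  68 = 3·20 + 8
  20 = 2·8 + 4
  8 = 2·4
so gcd(68, 20) = 4.
Back-substitute for Bézout coefficients:
  4 = 20 - 2·8
  ... = 68·(-2) + 20·(7)
Scale by -86: particular solution (172, -602); reduce m mod 5: (2, -24).
General solution: m = 2 + 5t, n = -24 - 17t for integer t.
21 ≤ 2 + 5t ≤ 154 gives t ∈ [4, 30], which is 27 values.

27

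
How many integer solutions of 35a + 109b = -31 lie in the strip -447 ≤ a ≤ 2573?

28

gcd(109, 35):
  109 = 3·35 + 4
  35 = 8·4 + 3
  4 = 1·3 + 1
  3 = 3·1
so gcd(109, 35) = 1.
Back-substitute for Bézout coefficients:
  1 = 4 - 1·3
  ... = 35·(-28) + 109·(9)
Scale by -31: particular solution (868, -279); reduce a mod 109: (105, -34).
General solution: a = 105 + 109t, b = -34 - 35t for integer t.
-447 ≤ 105 + 109t ≤ 2573 gives t ∈ [-5, 22], which is 28 values.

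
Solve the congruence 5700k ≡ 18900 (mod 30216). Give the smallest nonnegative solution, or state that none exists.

931

gcd(30216, 5700) = 12  (30216 = 5·5700 + 1716, 5700 = 3·1716 + 552, 1716 = 3·552 + 60, 552 = 9·60 + 12, 60 = 5·12).
12 divides 18900, so solutions exist.
Back-substituting, 5700·(493) + 30216·(-93) = 12.
So 5700·(493) ≡ 12 (mod 30216); multiply by 1575: k ≡ 776475 (mod 2518).
Smallest nonnegative: k = 776475 mod 2518 = 931.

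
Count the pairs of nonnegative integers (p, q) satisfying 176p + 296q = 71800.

gcd(296, 176) = 8.
By Bézout, 176·(-5) + 296·(3) = 8.
One solution: (6, 239).
General: p = 6 + 37t, q = 239 - 22t.
p ≥ 0 ⇒ t ≥ 0; q ≥ 0 ⇒ t ≤ 10. So t ∈ [0, 10]: 11 solutions.

11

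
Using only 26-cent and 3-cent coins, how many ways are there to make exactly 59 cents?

1

Need nonnegative integers with 26j + 3k = 59.
gcd(26, 3) = 1, and 26·(-1) + 3·(9) = 1.
So (j₀, k₀) = (-59, 531); general j = -59 + 3t, k = 531 - 26t.
j ≥ 0 ⇒ t ≥ 20; k ≥ 0 ⇒ t ≤ 20. That's 1 value of t.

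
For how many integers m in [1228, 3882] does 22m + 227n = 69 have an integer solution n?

12

gcd(227, 22) = 1  (227 = 10×22 + 7, 22 = 3×7 + 1, 7 = 7×1).
Back-substituting, 22×(31) + 227×(-3) = 1.
Scale by 69: particular solution (2139, -207); reduce m mod 227: (96, -9).
General solution: m = 96 + 227t, n = -9 - 22t for integer t.
1228 ≤ 96 + 227t ≤ 3882 gives t ∈ [5, 16], which is 12 values.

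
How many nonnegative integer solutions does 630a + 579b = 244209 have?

2

gcd(630, 579) = 3  (630 = 1×579 + 51, 579 = 11×51 + 18, 51 = 2×18 + 15, 18 = 1×15 + 3, 15 = 5×3).
Back-substituting, 630×(-34) + 579×(37) = 3.
Scale by 81403: one solution is (-2767702, 3011911). Reduce a mod 193: (111, 301).
General: a = 111 + 193t, b = 301 - 210t.
a ≥ 0 ⇒ t ≥ 0; b ≥ 0 ⇒ t ≤ 1. So t ∈ [0, 1]: 2 solutions.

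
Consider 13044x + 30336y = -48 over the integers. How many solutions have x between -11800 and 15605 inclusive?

11

gcd(30336, 13044):
  30336 = 2·13044 + 4248
  13044 = 3·4248 + 300
  4248 = 14·300 + 48
  300 = 6·48 + 12
  48 = 4·12
so gcd(30336, 13044) = 12.
Back-substitute for Bézout coefficients:
  12 = 300 - 6·48
  ... = 13044·(607) + 30336·(-261)
Scale by -4: particular solution (-2428, 1044); reduce x mod 2528: (100, -43).
General solution: x = 100 + 2528t, y = -43 - 1087t for integer t.
-11800 ≤ 100 + 2528t ≤ 15605 gives t ∈ [-4, 6], which is 11 values.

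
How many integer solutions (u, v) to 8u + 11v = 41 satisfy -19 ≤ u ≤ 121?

12

gcd(11, 8):
  11 = 1×8 + 3
  8 = 2×3 + 2
  3 = 1×2 + 1
  2 = 2×1
so gcd(11, 8) = 1.
Back-substitute for Bézout coefficients:
  1 = 3 - 1×2
  ... = 8×(-4) + 11×(3)
Scale by 41: particular solution (-164, 123); reduce u mod 11: (1, 3).
General solution: u = 1 + 11t, v = 3 - 8t for integer t.
-19 ≤ 1 + 11t ≤ 121 gives t ∈ [-1, 10], which is 12 values.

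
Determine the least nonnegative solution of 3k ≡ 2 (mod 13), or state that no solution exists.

5

gcd(13, 3):
  13 = 4×3 + 1
  3 = 3×1
so gcd(13, 3) = 1.
1 divides 2, so solutions exist.
Back-substitute for Bézout coefficients:
  1 = 13 - 4×3
  ... = 3×(-4) + 13×(1)
So 3×(-4) ≡ 1 (mod 13); multiply by 2: k ≡ -8 (mod 13).
Smallest nonnegative: k = -8 mod 13 = 5.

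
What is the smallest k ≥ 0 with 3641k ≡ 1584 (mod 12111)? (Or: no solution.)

gcd(12111, 3641) = 11.
11 divides 1584, so solutions exist.
By Bézout, 3641×(316) + 12111×(-95) = 11.
So 3641×(316) ≡ 11 (mod 12111); multiply by 144: k ≡ 45504 (mod 1101).
Smallest nonnegative: k = 45504 mod 1101 = 363.

363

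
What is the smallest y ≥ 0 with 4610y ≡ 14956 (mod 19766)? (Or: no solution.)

gcd(19766, 4610) = 2.
2 divides 14956, so solutions exist.
By Bézout, 4610*(-1595) + 19766*(372) = 2.
So 4610*(-1595) ≡ 2 (mod 19766); multiply by 7478: y ≡ -11927410 (mod 9883).
Smallest nonnegative: y = -11927410 mod 9883 = 1371.

1371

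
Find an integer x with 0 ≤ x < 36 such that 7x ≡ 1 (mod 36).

gcd(36, 7) = 1.
By Bézout, 7·(-5) + 36·(1) = 1.
So 7·-5 ≡ 1 (mod 36), and -5 mod 36 = 31.

31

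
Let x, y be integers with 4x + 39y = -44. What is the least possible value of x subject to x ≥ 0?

28

gcd(39, 4):
  39 = 9·4 + 3
  4 = 1·3 + 1
  3 = 3·1
so gcd(39, 4) = 1.
1 divides -44, so solutions exist.
Back-substitute for Bézout coefficients:
  1 = 4 - 1·3
  ... = 4·(10) + 39·(-1)
Scale by -44/1 = -44: (x₀, y₀) = (-440, 44).
General solution: x = -440 + 39t, y = 44 - 4t for integer t.
x ≥ 0: smallest is -440 mod 39 = 28 (at t = 12), with y = -4.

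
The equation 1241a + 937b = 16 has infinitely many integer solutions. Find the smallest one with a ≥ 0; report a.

gcd(1241, 937):
  1241 = 1·937 + 304
  937 = 3·304 + 25
  304 = 12·25 + 4
  25 = 6·4 + 1
  4 = 4·1
so gcd(1241, 937) = 1.
1 divides 16, so solutions exist.
Back-substitute for Bézout coefficients:
  1 = 25 - 6·4
  ... = 1241·(-225) + 937·(298)
Scale by 16/1 = 16: (a₀, b₀) = (-3600, 4768).
General solution: a = -3600 + 937t, b = 4768 - 1241t for integer t.
a ≥ 0: smallest is -3600 mod 937 = 148 (at t = 4), with b = -196.

148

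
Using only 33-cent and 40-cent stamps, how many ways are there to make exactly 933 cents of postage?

1

Need nonnegative integers with 33j + 40k = 933.
gcd(33, 40) = 1, and 33·(17) + 40·(-14) = 1.
So (j₀, k₀) = (15861, -13062); general j = 15861 + 40t, k = -13062 - 33t.
j ≥ 0 ⇒ t ≥ -396; k ≥ 0 ⇒ t ≤ -396. That's 1 value of t.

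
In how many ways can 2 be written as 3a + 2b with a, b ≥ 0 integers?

1

gcd(3, 2) = 1  (3 = 1·2 + 1, 2 = 2·1).
Back-substituting, 3·(1) + 2·(-1) = 1.
Scale by 2: one solution is (2, -2). Reduce a mod 2: (0, 1).
General: a = 0 + 2t, b = 1 - 3t.
a ≥ 0 ⇒ t ≥ 0; b ≥ 0 ⇒ t ≤ 0. So t ∈ [0, 0]: 1 solution.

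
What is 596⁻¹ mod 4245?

gcd(4245, 596) = 1.
By Bézout, 596*(-349) + 4245*(49) = 1.
So 596*-349 ≡ 1 (mod 4245), and -349 mod 4245 = 3896.

3896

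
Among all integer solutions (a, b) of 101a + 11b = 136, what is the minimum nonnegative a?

2

gcd(101, 11) = 1.
1 divides 136, so solutions exist.
By Bézout, 101·(-5) + 11·(46) = 1.
Scale by 136/1 = 136: (a₀, b₀) = (-680, 6256).
General solution: a = -680 + 11t, b = 6256 - 101t for integer t.
a ≥ 0: smallest is -680 mod 11 = 2 (at t = 62), with b = -6.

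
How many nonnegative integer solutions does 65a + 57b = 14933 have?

gcd(65, 57):
  65 = 1·57 + 8
  57 = 7·8 + 1
  8 = 8·1
so gcd(65, 57) = 1.
Back-substitute for Bézout coefficients:
  1 = 57 - 7·8
  ... = 65·(-7) + 57·(8)
Scale by 14933: one solution is (-104531, 119464). Reduce a mod 57: (7, 254).
General: a = 7 + 57t, b = 254 - 65t.
a ≥ 0 ⇒ t ≥ 0; b ≥ 0 ⇒ t ≤ 3. So t ∈ [0, 3]: 4 solutions.

4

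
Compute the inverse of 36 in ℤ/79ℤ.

11

gcd(79, 36) = 1.
By Bézout, 36·(11) + 79·(-5) = 1.
So 36·11 ≡ 1 (mod 79), and 11 mod 79 = 11.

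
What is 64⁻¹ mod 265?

29

gcd(265, 64) = 1  (265 = 4×64 + 9, 64 = 7×9 + 1, 9 = 9×1).
Back-substituting, 64×(29) + 265×(-7) = 1.
So 64×29 ≡ 1 (mod 265), and 29 mod 265 = 29.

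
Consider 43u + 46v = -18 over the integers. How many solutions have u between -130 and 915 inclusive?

22

gcd(46, 43) = 1  (46 = 1·43 + 3, 43 = 14·3 + 1, 3 = 3·1).
Back-substituting, 43·(15) + 46·(-14) = 1.
Scale by -18: particular solution (-270, 252); reduce u mod 46: (6, -6).
General solution: u = 6 + 46t, v = -6 - 43t for integer t.
-130 ≤ 6 + 46t ≤ 915 gives t ∈ [-2, 19], which is 22 values.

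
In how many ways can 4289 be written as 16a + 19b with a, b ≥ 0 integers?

14

gcd(19, 16) = 1.
By Bézout, 16·(6) + 19·(-5) = 1.
One solution: (8, 219).
General: a = 8 + 19t, b = 219 - 16t.
a ≥ 0 ⇒ t ≥ 0; b ≥ 0 ⇒ t ≤ 13. So t ∈ [0, 13]: 14 solutions.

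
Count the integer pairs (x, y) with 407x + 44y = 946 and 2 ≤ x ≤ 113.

gcd(407, 44) = 11.
By Bézout, 407·(1) + 44·(-9) = 11.
Particular solution: (2, 3).
General solution: x = 2 + 4t, y = 3 - 37t for integer t.
2 ≤ 2 + 4t ≤ 113 gives t ∈ [0, 27], which is 28 values.

28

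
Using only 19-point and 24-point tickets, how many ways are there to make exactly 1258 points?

Need nonnegative integers with 19j + 24k = 1258.
gcd(19, 24) = 1, and 19·(-5) + 24·(4) = 1.
So (j₀, k₀) = (-6290, 5032); general j = -6290 + 24t, k = 5032 - 19t.
j ≥ 0 ⇒ t ≥ 263; k ≥ 0 ⇒ t ≤ 264. That's 2 values of t.

2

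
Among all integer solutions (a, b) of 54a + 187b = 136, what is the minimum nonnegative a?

gcd(187, 54):
  187 = 3·54 + 25
  54 = 2·25 + 4
  25 = 6·4 + 1
  4 = 4·1
so gcd(187, 54) = 1.
1 divides 136, so solutions exist.
Back-substitute for Bézout coefficients:
  1 = 25 - 6·4
  ... = 54·(-45) + 187·(13)
Scale by 136/1 = 136: (a₀, b₀) = (-6120, 1768).
General solution: a = -6120 + 187t, b = 1768 - 54t for integer t.
a ≥ 0: smallest is -6120 mod 187 = 51 (at t = 33), with b = -14.

51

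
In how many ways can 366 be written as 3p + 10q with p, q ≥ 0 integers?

13

gcd(10, 3) = 1.
By Bézout, 3·(-3) + 10·(1) = 1.
One solution: (2, 36).
General: p = 2 + 10t, q = 36 - 3t.
p ≥ 0 ⇒ t ≥ 0; q ≥ 0 ⇒ t ≤ 12. So t ∈ [0, 12]: 13 solutions.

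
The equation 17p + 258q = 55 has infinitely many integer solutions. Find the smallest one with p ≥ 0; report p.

155

gcd(258, 17):
  258 = 15*17 + 3
  17 = 5*3 + 2
  3 = 1*2 + 1
  2 = 2*1
so gcd(258, 17) = 1.
1 divides 55, so solutions exist.
Back-substitute for Bézout coefficients:
  1 = 3 - 1*2
  ... = 17*(-91) + 258*(6)
Scale by 55/1 = 55: (p₀, q₀) = (-5005, 330).
General solution: p = -5005 + 258t, q = 330 - 17t for integer t.
p ≥ 0: smallest is -5005 mod 258 = 155 (at t = 20), with q = -10.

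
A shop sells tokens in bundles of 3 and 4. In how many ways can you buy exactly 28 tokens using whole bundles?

3

Need nonnegative integers with 3j + 4k = 28.
gcd(3, 4) = 1, and 3·(-1) + 4·(1) = 1.
So (j₀, k₀) = (-28, 28); general j = -28 + 4t, k = 28 - 3t.
j ≥ 0 ⇒ t ≥ 7; k ≥ 0 ⇒ t ≤ 9. That's 3 values of t.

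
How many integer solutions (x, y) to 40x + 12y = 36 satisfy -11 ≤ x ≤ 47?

gcd(40, 12) = 4.
By Bézout, 40×(1) + 12×(-3) = 4.
Particular solution: (0, 3).
General solution: x = 0 + 3t, y = 3 - 10t for integer t.
-11 ≤ 0 + 3t ≤ 47 gives t ∈ [-3, 15], which is 19 values.

19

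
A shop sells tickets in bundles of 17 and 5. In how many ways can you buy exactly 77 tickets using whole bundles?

Need nonnegative integers with 17j + 5k = 77.
gcd(17, 5) = 1, and 17·(-2) + 5·(7) = 1.
So (j₀, k₀) = (-154, 539); general j = -154 + 5t, k = 539 - 17t.
j ≥ 0 ⇒ t ≥ 31; k ≥ 0 ⇒ t ≤ 31. That's 1 value of t.

1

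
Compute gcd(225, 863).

gcd(863, 225):
  863 = 3·225 + 188
  225 = 1·188 + 37
  188 = 5·37 + 3
  37 = 12·3 + 1
  3 = 3·1
so gcd(863, 225) = 1.

1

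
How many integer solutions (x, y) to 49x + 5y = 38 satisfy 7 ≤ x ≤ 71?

gcd(49, 5) = 1.
By Bézout, 49*(-1) + 5*(10) = 1.
Particular solution: (2, -12).
General solution: x = 2 + 5t, y = -12 - 49t for integer t.
7 ≤ 2 + 5t ≤ 71 gives t ∈ [1, 13], which is 13 values.

13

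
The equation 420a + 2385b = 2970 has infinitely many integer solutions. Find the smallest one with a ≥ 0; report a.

gcd(2385, 420):
  2385 = 5×420 + 285
  420 = 1×285 + 135
  285 = 2×135 + 15
  135 = 9×15
so gcd(2385, 420) = 15.
15 divides 2970, so solutions exist.
Back-substitute for Bézout coefficients:
  15 = 285 - 2×135
  ... = 420×(-17) + 2385×(3)
Scale by 2970/15 = 198: (a₀, b₀) = (-3366, 594).
General solution: a = -3366 + 159t, b = 594 - 28t for integer t.
a ≥ 0: smallest is -3366 mod 159 = 132 (at t = 22), with b = -22.

132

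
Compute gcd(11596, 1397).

1

gcd(11596, 1397) = 1  (11596 = 8*1397 + 420, 1397 = 3*420 + 137, 420 = 3*137 + 9, 137 = 15*9 + 2, 9 = 4*2 + 1, 2 = 2*1).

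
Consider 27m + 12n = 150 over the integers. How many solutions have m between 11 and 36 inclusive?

6

gcd(27, 12) = 3.
By Bézout, 27*(1) + 12*(-2) = 3.
Particular solution: (2, 8).
General solution: m = 2 + 4t, n = 8 - 9t for integer t.
11 ≤ 2 + 4t ≤ 36 gives t ∈ [3, 8], which is 6 values.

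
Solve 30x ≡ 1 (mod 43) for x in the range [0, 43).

33

gcd(43, 30) = 1  (43 = 1×30 + 13, 30 = 2×13 + 4, 13 = 3×4 + 1, 4 = 4×1).
Back-substituting, 30×(-10) + 43×(7) = 1.
So 30×-10 ≡ 1 (mod 43), and -10 mod 43 = 33.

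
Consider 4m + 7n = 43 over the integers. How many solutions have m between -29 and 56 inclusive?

gcd(7, 4) = 1.
By Bézout, 4×(2) + 7×(-1) = 1.
Particular solution: (2, 5).
General solution: m = 2 + 7t, n = 5 - 4t for integer t.
-29 ≤ 2 + 7t ≤ 56 gives t ∈ [-4, 7], which is 12 values.

12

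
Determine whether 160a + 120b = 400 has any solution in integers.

yes

gcd(160, 120):
  160 = 1×120 + 40
  120 = 3×40
so gcd(160, 120) = 40.
40 divides 400, so integer solutions exist.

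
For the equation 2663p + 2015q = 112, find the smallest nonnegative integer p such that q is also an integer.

1244

gcd(2663, 2015):
  2663 = 1×2015 + 648
  2015 = 3×648 + 71
  648 = 9×71 + 9
  71 = 7×9 + 8
  9 = 1×8 + 1
  8 = 8×1
so gcd(2663, 2015) = 1.
1 divides 112, so solutions exist.
Back-substitute for Bézout coefficients:
  1 = 9 - 1×8
  ... = 2663×(227) + 2015×(-300)
Scale by 112/1 = 112: (p₀, q₀) = (25424, -33600).
General solution: p = 25424 + 2015t, q = -33600 - 2663t for integer t.
p ≥ 0: smallest is 25424 mod 2015 = 1244 (at t = -12), with q = -1644.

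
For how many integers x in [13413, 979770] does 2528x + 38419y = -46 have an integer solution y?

gcd(38419, 2528):
  38419 = 15×2528 + 499
  2528 = 5×499 + 33
  499 = 15×33 + 4
  33 = 8×4 + 1
  4 = 4×1
so gcd(38419, 2528) = 1.
Back-substitute for Bézout coefficients:
  1 = 33 - 8×4
  ... = 2528×(9316) + 38419×(-613)
Scale by -46: particular solution (-428536, 28198); reduce x mod 38419: (32492, -2138).
General solution: x = 32492 + 38419t, y = -2138 - 2528t for integer t.
13413 ≤ 32492 + 38419t ≤ 979770 gives t ∈ [0, 24], which is 25 values.

25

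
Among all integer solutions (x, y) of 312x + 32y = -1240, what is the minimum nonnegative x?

3

gcd(312, 32):
  312 = 9*32 + 24
  32 = 1*24 + 8
  24 = 3*8
so gcd(312, 32) = 8.
8 divides -1240, so solutions exist.
Back-substitute for Bézout coefficients:
  8 = 32 - 1*24
  ... = 312*(-1) + 32*(10)
Scale by -1240/8 = -155: (x₀, y₀) = (155, -1550).
General solution: x = 155 + 4t, y = -1550 - 39t for integer t.
x ≥ 0: smallest is 155 mod 4 = 3 (at t = -38), with y = -68.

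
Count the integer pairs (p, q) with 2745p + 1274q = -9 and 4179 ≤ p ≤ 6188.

2

gcd(2745, 1274) = 1  (2745 = 2*1274 + 197, 1274 = 6*197 + 92, 197 = 2*92 + 13, 92 = 7*13 + 1, 13 = 13*1).
Back-substituting, 2745*(-97) + 1274*(209) = 1.
Scale by -9: particular solution (873, -1881); reduce p mod 1274: (873, -1881).
General solution: p = 873 + 1274t, q = -1881 - 2745t for integer t.
4179 ≤ 873 + 1274t ≤ 6188 gives t ∈ [3, 4], which is 2 values.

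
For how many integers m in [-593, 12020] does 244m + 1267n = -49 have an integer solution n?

10

gcd(1267, 244):
  1267 = 5·244 + 47
  244 = 5·47 + 9
  47 = 5·9 + 2
  9 = 4·2 + 1
  2 = 2·1
so gcd(1267, 244) = 1.
Back-substitute for Bézout coefficients:
  1 = 9 - 4·2
  ... = 244·(566) + 1267·(-109)
Scale by -49: particular solution (-27734, 5341); reduce m mod 1267: (140, -27).
General solution: m = 140 + 1267t, n = -27 - 244t for integer t.
-593 ≤ 140 + 1267t ≤ 12020 gives t ∈ [0, 9], which is 10 values.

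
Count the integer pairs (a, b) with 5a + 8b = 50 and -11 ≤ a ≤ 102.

14

gcd(8, 5) = 1.
By Bézout, 5×(-3) + 8×(2) = 1.
Particular solution: (2, 5).
General solution: a = 2 + 8t, b = 5 - 5t for integer t.
-11 ≤ 2 + 8t ≤ 102 gives t ∈ [-1, 12], which is 14 values.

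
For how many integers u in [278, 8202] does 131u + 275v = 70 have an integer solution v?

gcd(275, 131) = 1  (275 = 2*131 + 13, 131 = 10*13 + 1, 13 = 13*1).
Back-substituting, 131*(21) + 275*(-10) = 1.
Scale by 70: particular solution (1470, -700); reduce u mod 275: (95, -45).
General solution: u = 95 + 275t, v = -45 - 131t for integer t.
278 ≤ 95 + 275t ≤ 8202 gives t ∈ [1, 29], which is 29 values.

29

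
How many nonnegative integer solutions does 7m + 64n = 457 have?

gcd(64, 7) = 1  (64 = 9×7 + 1, 7 = 7×1).
Back-substituting, 7×(-9) + 64×(1) = 1.
Scale by 457: one solution is (-4113, 457). Reduce m mod 64: (47, 2).
General: m = 47 + 64t, n = 2 - 7t.
m ≥ 0 ⇒ t ≥ 0; n ≥ 0 ⇒ t ≤ 0. So t ∈ [0, 0]: 1 solution.

1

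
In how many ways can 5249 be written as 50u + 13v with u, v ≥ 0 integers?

gcd(50, 13) = 1  (50 = 3×13 + 11, 13 = 1×11 + 2, 11 = 5×2 + 1, 2 = 2×1).
Back-substituting, 50×(6) + 13×(-23) = 1.
Scale by 5249: one solution is (31494, -120727). Reduce u mod 13: (8, 373).
General: u = 8 + 13t, v = 373 - 50t.
u ≥ 0 ⇒ t ≥ 0; v ≥ 0 ⇒ t ≤ 7. So t ∈ [0, 7]: 8 solutions.

8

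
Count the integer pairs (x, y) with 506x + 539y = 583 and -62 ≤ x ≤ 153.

4

gcd(539, 506):
  539 = 1·506 + 33
  506 = 15·33 + 11
  33 = 3·11
so gcd(539, 506) = 11.
Back-substitute for Bézout coefficients:
  11 = 506 - 15·33
  ... = 506·(16) + 539·(-15)
Scale by 53: particular solution (848, -795); reduce x mod 49: (15, -13).
General solution: x = 15 + 49t, y = -13 - 46t for integer t.
-62 ≤ 15 + 49t ≤ 153 gives t ∈ [-1, 2], which is 4 values.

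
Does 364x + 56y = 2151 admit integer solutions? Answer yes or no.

gcd(364, 56) = 28.
28 does not divide 2151 (remainder 23), so no integer solutions.

no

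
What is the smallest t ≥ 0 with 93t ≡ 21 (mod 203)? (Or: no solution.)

105

gcd(203, 93) = 1.
1 divides 21, so solutions exist.
By Bézout, 93*(-24) + 203*(11) = 1.
So 93*(-24) ≡ 1 (mod 203); multiply by 21: t ≡ -504 (mod 203).
Smallest nonnegative: t = -504 mod 203 = 105.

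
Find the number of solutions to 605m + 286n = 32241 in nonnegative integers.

gcd(605, 286) = 11  (605 = 2×286 + 33, 286 = 8×33 + 22, 33 = 1×22 + 11, 22 = 2×11).
Back-substituting, 605×(9) + 286×(-19) = 11.
Scale by 2931: one solution is (26379, -55689). Reduce m mod 26: (15, 81).
General: m = 15 + 26t, n = 81 - 55t.
m ≥ 0 ⇒ t ≥ 0; n ≥ 0 ⇒ t ≤ 1. So t ∈ [0, 1]: 2 solutions.

2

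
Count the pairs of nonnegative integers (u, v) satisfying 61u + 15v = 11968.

gcd(61, 15):
  61 = 4×15 + 1
  15 = 15×1
so gcd(61, 15) = 1.
Back-substitute for Bézout coefficients:
  1 = 61 - 4×15
  ... = 61×(1) + 15×(-4)
Scale by 11968: one solution is (11968, -47872). Reduce u mod 15: (13, 745).
General: u = 13 + 15t, v = 745 - 61t.
u ≥ 0 ⇒ t ≥ 0; v ≥ 0 ⇒ t ≤ 12. So t ∈ [0, 12]: 13 solutions.

13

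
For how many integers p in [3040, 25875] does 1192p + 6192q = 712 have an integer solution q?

gcd(6192, 1192):
  6192 = 5*1192 + 232
  1192 = 5*232 + 32
  232 = 7*32 + 8
  32 = 4*8
so gcd(6192, 1192) = 8.
Back-substitute for Bézout coefficients:
  8 = 232 - 7*32
  ... = 1192*(-187) + 6192*(36)
Scale by 89: particular solution (-16643, 3204); reduce p mod 774: (385, -74).
General solution: p = 385 + 774t, q = -74 - 149t for integer t.
3040 ≤ 385 + 774t ≤ 25875 gives t ∈ [4, 32], which is 29 values.

29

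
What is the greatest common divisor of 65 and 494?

13

gcd(494, 65) = 13  (494 = 7×65 + 39, 65 = 1×39 + 26, 39 = 1×26 + 13, 26 = 2×13).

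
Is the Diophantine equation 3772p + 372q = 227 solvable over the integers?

gcd(3772, 372) = 4  (3772 = 10×372 + 52, 372 = 7×52 + 8, 52 = 6×8 + 4, 8 = 2×4).
4 does not divide 227 (remainder 3), so no integer solutions.

no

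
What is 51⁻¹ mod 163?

gcd(163, 51) = 1  (163 = 3×51 + 10, 51 = 5×10 + 1, 10 = 10×1).
Back-substituting, 51×(16) + 163×(-5) = 1.
So 51×16 ≡ 1 (mod 163), and 16 mod 163 = 16.

16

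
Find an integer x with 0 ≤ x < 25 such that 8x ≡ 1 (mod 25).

22

gcd(25, 8) = 1.
By Bézout, 8*(-3) + 25*(1) = 1.
So 8*-3 ≡ 1 (mod 25), and -3 mod 25 = 22.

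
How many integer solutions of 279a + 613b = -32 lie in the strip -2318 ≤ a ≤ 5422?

gcd(613, 279) = 1  (613 = 2·279 + 55, 279 = 5·55 + 4, 55 = 13·4 + 3, 4 = 1·3 + 1, 3 = 3·1).
Back-substituting, 279·(156) + 613·(-71) = 1.
Scale by -32: particular solution (-4992, 2272); reduce a mod 613: (525, -239).
General solution: a = 525 + 613t, b = -239 - 279t for integer t.
-2318 ≤ 525 + 613t ≤ 5422 gives t ∈ [-4, 7], which is 12 values.

12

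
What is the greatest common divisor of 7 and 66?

1

gcd(66, 7):
  66 = 9·7 + 3
  7 = 2·3 + 1
  3 = 3·1
so gcd(66, 7) = 1.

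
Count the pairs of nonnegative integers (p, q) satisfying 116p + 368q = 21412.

2

gcd(368, 116) = 4  (368 = 3·116 + 20, 116 = 5·20 + 16, 20 = 1·16 + 4, 16 = 4·4).
Back-substituting, 116·(-19) + 368·(6) = 4.
Scale by 5353: one solution is (-101707, 32118). Reduce p mod 92: (45, 44).
General: p = 45 + 92t, q = 44 - 29t.
p ≥ 0 ⇒ t ≥ 0; q ≥ 0 ⇒ t ≤ 1. So t ∈ [0, 1]: 2 solutions.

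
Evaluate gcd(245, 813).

gcd(813, 245):
  813 = 3*245 + 78
  245 = 3*78 + 11
  78 = 7*11 + 1
  11 = 11*1
so gcd(813, 245) = 1.

1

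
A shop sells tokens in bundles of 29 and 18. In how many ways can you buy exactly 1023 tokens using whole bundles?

2

Need nonnegative integers with 29j + 18k = 1023.
gcd(29, 18) = 1, and 29·(5) + 18·(-8) = 1.
So (j₀, k₀) = (5115, -8184); general j = 5115 + 18t, k = -8184 - 29t.
j ≥ 0 ⇒ t ≥ -284; k ≥ 0 ⇒ t ≤ -283. That's 2 values of t.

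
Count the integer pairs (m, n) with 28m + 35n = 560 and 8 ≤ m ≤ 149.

28

gcd(35, 28) = 7.
By Bézout, 28·(-1) + 35·(1) = 7.
Particular solution: (0, 16).
General solution: m = 0 + 5t, n = 16 - 4t for integer t.
8 ≤ 0 + 5t ≤ 149 gives t ∈ [2, 29], which is 28 values.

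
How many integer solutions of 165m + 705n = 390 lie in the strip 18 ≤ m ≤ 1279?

27

gcd(705, 165):
  705 = 4×165 + 45
  165 = 3×45 + 30
  45 = 1×30 + 15
  30 = 2×15
so gcd(705, 165) = 15.
Back-substitute for Bézout coefficients:
  15 = 45 - 1×30
  ... = 165×(-17) + 705×(4)
Scale by 26: particular solution (-442, 104); reduce m mod 47: (28, -6).
General solution: m = 28 + 47t, n = -6 - 11t for integer t.
18 ≤ 28 + 47t ≤ 1279 gives t ∈ [0, 26], which is 27 values.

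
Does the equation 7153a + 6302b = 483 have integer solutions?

gcd(7153, 6302) = 23.
23 divides 483, so integer solutions exist.

yes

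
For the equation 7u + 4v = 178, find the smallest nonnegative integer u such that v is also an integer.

2

gcd(7, 4):
  7 = 1·4 + 3
  4 = 1·3 + 1
  3 = 3·1
so gcd(7, 4) = 1.
1 divides 178, so solutions exist.
Back-substitute for Bézout coefficients:
  1 = 4 - 1·3
  ... = 7·(-1) + 4·(2)
Scale by 178/1 = 178: (u₀, v₀) = (-178, 356).
General solution: u = -178 + 4t, v = 356 - 7t for integer t.
u ≥ 0: smallest is -178 mod 4 = 2 (at t = 45), with v = 41.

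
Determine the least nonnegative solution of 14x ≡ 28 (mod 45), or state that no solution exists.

gcd(45, 14):
  45 = 3·14 + 3
  14 = 4·3 + 2
  3 = 1·2 + 1
  2 = 2·1
so gcd(45, 14) = 1.
1 divides 28, so solutions exist.
Back-substitute for Bézout coefficients:
  1 = 3 - 1·2
  ... = 14·(-16) + 45·(5)
So 14·(-16) ≡ 1 (mod 45); multiply by 28: x ≡ -448 (mod 45).
Smallest nonnegative: x = -448 mod 45 = 2.

2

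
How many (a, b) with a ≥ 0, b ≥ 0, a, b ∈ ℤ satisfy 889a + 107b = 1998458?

gcd(889, 107) = 1  (889 = 8*107 + 33, 107 = 3*33 + 8, 33 = 4*8 + 1, 8 = 8*1).
Back-substituting, 889*(13) + 107*(-108) = 1.
Scale by 1998458: one solution is (25979954, -215833464). Reduce a mod 107: (33, 18403).
General: a = 33 + 107t, b = 18403 - 889t.
a ≥ 0 ⇒ t ≥ 0; b ≥ 0 ⇒ t ≤ 20. So t ∈ [0, 20]: 21 solutions.

21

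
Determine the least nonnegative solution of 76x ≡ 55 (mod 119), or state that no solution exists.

43

gcd(119, 76) = 1  (119 = 1·76 + 43, 76 = 1·43 + 33, 43 = 1·33 + 10, 33 = 3·10 + 3, 10 = 3·3 + 1, 3 = 3·1).
1 divides 55, so solutions exist.
Back-substituting, 76·(-36) + 119·(23) = 1.
So 76·(-36) ≡ 1 (mod 119); multiply by 55: x ≡ -1980 (mod 119).
Smallest nonnegative: x = -1980 mod 119 = 43.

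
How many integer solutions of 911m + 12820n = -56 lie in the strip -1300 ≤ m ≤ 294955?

gcd(12820, 911) = 1  (12820 = 14*911 + 66, 911 = 13*66 + 53, 66 = 1*53 + 13, 53 = 4*13 + 1, 13 = 13*1).
Back-substituting, 911*(971) + 12820*(-69) = 1.
Scale by -56: particular solution (-54376, 3864); reduce m mod 12820: (9724, -691).
General solution: m = 9724 + 12820t, n = -691 - 911t for integer t.
-1300 ≤ 9724 + 12820t ≤ 294955 gives t ∈ [0, 22], which is 23 values.

23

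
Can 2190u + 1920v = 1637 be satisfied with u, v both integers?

gcd(2190, 1920) = 30  (2190 = 1×1920 + 270, 1920 = 7×270 + 30, 270 = 9×30).
30 does not divide 1637 (remainder 17), so no integer solutions.

no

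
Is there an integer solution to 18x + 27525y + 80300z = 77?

gcd(27525, 18) = 3.
gcd(3, 80300) = 1.
1 divides 77, so integer solutions exist.

yes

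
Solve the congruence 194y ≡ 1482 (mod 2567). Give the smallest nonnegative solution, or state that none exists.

gcd(2567, 194) = 1  (2567 = 13*194 + 45, 194 = 4*45 + 14, 45 = 3*14 + 3, 14 = 4*3 + 2, 3 = 1*2 + 1, 2 = 2*1).
1 divides 1482, so solutions exist.
Back-substituting, 194*(-913) + 2567*(69) = 1.
So 194*(-913) ≡ 1 (mod 2567); multiply by 1482: y ≡ -1353066 (mod 2567).
Smallest nonnegative: y = -1353066 mod 2567 = 2310.

2310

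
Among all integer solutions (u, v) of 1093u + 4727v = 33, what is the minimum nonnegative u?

gcd(4727, 1093) = 1.
1 divides 33, so solutions exist.
By Bézout, 1093×(-506) + 4727×(117) = 1.
Scale by 33/1 = 33: (u₀, v₀) = (-16698, 3861).
General solution: u = -16698 + 4727t, v = 3861 - 1093t for integer t.
u ≥ 0: smallest is -16698 mod 4727 = 2210 (at t = 4), with v = -511.

2210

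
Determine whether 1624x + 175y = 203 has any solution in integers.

yes

gcd(1624, 175) = 7.
7 divides 203, so integer solutions exist.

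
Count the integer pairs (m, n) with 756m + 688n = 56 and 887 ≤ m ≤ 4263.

20

gcd(756, 688) = 4  (756 = 1×688 + 68, 688 = 10×68 + 8, 68 = 8×8 + 4, 8 = 2×4).
Back-substituting, 756×(81) + 688×(-89) = 4.
Scale by 14: particular solution (1134, -1246); reduce m mod 172: (102, -112).
General solution: m = 102 + 172t, n = -112 - 189t for integer t.
887 ≤ 102 + 172t ≤ 4263 gives t ∈ [5, 24], which is 20 values.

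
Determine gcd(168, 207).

3

gcd(207, 168) = 3  (207 = 1×168 + 39, 168 = 4×39 + 12, 39 = 3×12 + 3, 12 = 4×3).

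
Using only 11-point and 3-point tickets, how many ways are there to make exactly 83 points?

3

Need nonnegative integers with 11j + 3k = 83.
gcd(11, 3) = 1, and 11·(-1) + 3·(4) = 1.
So (j₀, k₀) = (-83, 332); general j = -83 + 3t, k = 332 - 11t.
j ≥ 0 ⇒ t ≥ 28; k ≥ 0 ⇒ t ≤ 30. That's 3 values of t.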